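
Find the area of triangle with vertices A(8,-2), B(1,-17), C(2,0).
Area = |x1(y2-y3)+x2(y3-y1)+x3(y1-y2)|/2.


8*(-17-0) = -136
1*(0+ 2) = 2
2*(-2+ 17) = 30
sum = -104
Area = |-104|/2 = 52.0000

52.0000 sq units


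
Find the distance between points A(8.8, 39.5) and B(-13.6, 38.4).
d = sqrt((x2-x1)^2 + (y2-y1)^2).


dx = -13.6 - 8.8 = -22.4
dy = 38.4 - 39.5 = -1.1
d = sqrt(501.76 + 1.21) = sqrt(502.97) = 22.4270

22.4270


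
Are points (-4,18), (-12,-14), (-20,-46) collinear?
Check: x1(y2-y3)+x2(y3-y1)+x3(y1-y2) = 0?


-4*(-14+ 46) - 12*(-46-18) - 20*(18+ 14)
= -128 + 768 - 640 = 0

Yes, collinear (determinant = 0)


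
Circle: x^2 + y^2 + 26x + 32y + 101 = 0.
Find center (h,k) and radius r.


h = -D/2 = -26/2 = -13
k = -E/2 = -32/2 = -16
r^2 = h^2 + k^2 - F = 169 + 256 - 101 = 324
r = 18

Center (-13, -16), radius = 18


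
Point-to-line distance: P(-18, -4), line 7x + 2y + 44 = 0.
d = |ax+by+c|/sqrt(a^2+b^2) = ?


|7*(-18) + 2*(-4) + 44| = |-90| = 90
sqrt(49 + 4) = sqrt(53) = 7.2801
d = 90/sqrt(53) = 12.3625

12.3625


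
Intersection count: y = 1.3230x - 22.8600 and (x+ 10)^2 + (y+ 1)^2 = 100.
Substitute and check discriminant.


Substitute y = 1.3230x - 22.8600: (x+ 10)^2 + (1.3230x- 22.8600+ 1)^2 = 100
Expand to Ax^2 + Bx + C = 0, where b-k = -21.86
A = 1+m^2 = 2.750329
B = 2(m(b-k) - h) = 2(1.3230*(-21.86) + 10) = -37.84156
C = h^2 + (b-k)^2 - r^2 = 100 + 477.8596 - 100 = 477.8596
disc = B^2-4AC = 1431.9837 - 5257.0845 = -3825.1008
disc < 0

0 intersection points


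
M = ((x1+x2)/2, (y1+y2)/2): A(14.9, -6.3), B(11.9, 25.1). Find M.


Mx = (14.9 + 11.9)/2 = 26.8/2 = 13.4000
My = (-6.3 + 25.1)/2 = 18.8/2 = 9.4000

(13.4000, 9.4000)


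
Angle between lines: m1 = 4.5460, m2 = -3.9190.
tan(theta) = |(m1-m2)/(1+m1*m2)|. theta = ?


m1-m2 = 8.465
1+m1*m2 = -16.815774
tan(theta) = |8.465/(-16.815774)| = 0.503396
theta = arctan(|8.465/(-16.815774)|) = 26.7205 degrees (acute angle)

26.7205 degrees


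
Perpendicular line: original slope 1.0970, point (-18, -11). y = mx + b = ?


Perpendicular slope = -1/m1 = -1/1.0970 = -0.9116
b2 = y0 - m2*x0 = -11 - 18/1.0970 = -11 - 16.4084 = -27.4084

y = -0.9116x - 27.4084


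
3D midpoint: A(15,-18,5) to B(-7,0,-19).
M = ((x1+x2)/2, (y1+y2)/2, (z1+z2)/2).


Mx = (15- 7)/2 = 4.0000
My = (-18+0)/2 = -9.0000
Mz = (5- 19)/2 = -7.0000

M = (4.0000, -9.0000, -7.0000)


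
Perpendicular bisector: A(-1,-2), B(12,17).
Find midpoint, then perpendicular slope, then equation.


Midpoint = (5.5, 7.5)
Slope of AB = dy/dx = 19/13 = 1.4615
Perp slope = -dx/dy = -13/19 = -0.6842
b = My - (perp slope)*Mx = 7.5 + (13*5.5)/19 = 7.5 + 3.7632 = 11.2632

y = -0.6842x + 11.2632


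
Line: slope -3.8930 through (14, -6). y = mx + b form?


y + 6 = -3.8930(x - 14)
y = -3.8930x - 6 + 3.8930*14
y = -3.8930x + 48.5020

y = -3.8930x + 48.5020


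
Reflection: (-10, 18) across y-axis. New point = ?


Reflection rule for y-axis: (-x, y)
(-10, 18) -> (10, 18)

(10, 18)


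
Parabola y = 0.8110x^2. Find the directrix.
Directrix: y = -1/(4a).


a = 0.8110
1/(4a) = 0.3083
directrix: y = -0.3083 = -0.3083

y = -0.3083


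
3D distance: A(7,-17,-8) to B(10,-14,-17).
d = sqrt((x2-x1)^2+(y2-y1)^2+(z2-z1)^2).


dx=3, dy=3, dz=-9
d = sqrt(9+9+81) = sqrt(99) = 9.9499

9.9499


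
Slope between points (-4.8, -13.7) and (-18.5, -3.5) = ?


dy = -3.5 + 13.7 = 10.2
dx = -18.5 + 4.8 = -13.7
m = 10.2/(-13.7) = -0.7445

m = -0.7445


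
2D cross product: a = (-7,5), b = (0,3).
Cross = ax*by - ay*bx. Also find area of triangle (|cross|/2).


cross = -7*3 - 5*0 = -21 - 0 = -21
Triangle area = |-21|/2 = 21/2 = 10.5000

cross = -21, triangle area = 10.5000


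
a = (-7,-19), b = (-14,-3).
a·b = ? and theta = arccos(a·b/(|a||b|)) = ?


a·b = -7*(-14) - 19*(-3) = 98 + 57 = 155
|a| = sqrt(49+361) = 20.2485
|b| = sqrt(196+9) = 14.3178
cos(theta) = 155/(sqrt(410)*sqrt(205)) = 155/sqrt(84050) = 0.534642
theta = arccos(155/sqrt(84050)) = 57.6804 degrees

a·b = 155, theta = 57.6804 deg


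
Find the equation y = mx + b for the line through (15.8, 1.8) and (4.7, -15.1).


m = (-16.9)/(-11.1) = 1.5225
b = y1 - m*x1 = 1.8 - (-16.9*15.8)/(-11.1) = 1.8 - 24.0559 = -22.2559

y = 1.5225x - 22.2559


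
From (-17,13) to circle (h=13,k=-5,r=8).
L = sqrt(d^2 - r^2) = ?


d = sqrt((-17-13)^2 + (13+ 5)^2) = sqrt(900+324) = 34.9857
L = sqrt(1224.0000 - 64) = sqrt(1160.0000) = 34.0588

34.0588


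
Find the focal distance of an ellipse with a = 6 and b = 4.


c^2 = 6^2 - 4^2 = 36 - 16 = 20
c = sqrt(20) = 4.4721

c = 4.4721


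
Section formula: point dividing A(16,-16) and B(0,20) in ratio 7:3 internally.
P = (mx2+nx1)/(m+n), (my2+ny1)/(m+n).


Px = (7*0 + 3*16)/10 = 48/10 = 4.8000
Py = (7*20 + 3*(-16))/10 = 92/10 = 9.2000

P = (4.8000, 9.2000)


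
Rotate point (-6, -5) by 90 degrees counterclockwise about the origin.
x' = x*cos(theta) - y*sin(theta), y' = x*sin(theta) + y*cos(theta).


cos(90) = 0, sin(90) = 1
x' = -6*0 + 5*1 = 5
y' = -6*1 - 5*0 = -6

(5, -6)


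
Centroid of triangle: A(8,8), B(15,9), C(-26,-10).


Gx = (8+15- 26)/3 = -3/3 = -1.0000
Gy = (8+9- 10)/3 = 7/3 = 2.3333

G = (-1.0000, 2.3333)


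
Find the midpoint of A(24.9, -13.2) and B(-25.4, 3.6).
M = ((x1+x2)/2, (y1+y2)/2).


Mx = (24.9 - 25.4)/2 = -0.5/2 = -0.2500
My = (-13.2 + 3.6)/2 = -9.6/2 = -4.8000

(-0.2500, -4.8000)


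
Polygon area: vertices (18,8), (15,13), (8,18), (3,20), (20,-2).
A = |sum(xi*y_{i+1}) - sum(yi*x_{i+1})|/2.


sum(xi*y_{i+1}) = 18*13 + 15*18 + 8*20 + 3*(-2) + 20*8 = 818
sum(yi*x_{i+1}) = 8*15 + 13*8 + 18*3 + 20*20 - 2*18 = 642
Area = |818 - 642|/2 = 176/2 = 88.0000

88.0000 sq units


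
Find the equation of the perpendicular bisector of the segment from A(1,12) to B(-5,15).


Midpoint = (-2, 13.5)
Slope of AB = dy/dx = 3/(-6) = -0.5000
Perp slope = -dx/dy = 6/3 = 2.0000
b = My - (perp slope)*Mx = 13.5 + (-6*(-2))/3 = 13.5 + 4.0000 = 17.5000

y = 2.0000x + 17.5000


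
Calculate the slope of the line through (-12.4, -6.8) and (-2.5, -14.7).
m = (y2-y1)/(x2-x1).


dy = -14.7 + 6.8 = -7.9
dx = -2.5 + 12.4 = 9.9
m = -7.9/9.9 = -0.7980

m = -0.7980


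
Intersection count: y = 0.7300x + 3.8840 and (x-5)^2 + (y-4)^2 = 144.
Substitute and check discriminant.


Substitute y = 0.7300x + 3.8840: (x-5)^2 + (0.7300x+3.8840-4)^2 = 144
Expand to Ax^2 + Bx + C = 0, where b-k = -0.116
A = 1+m^2 = 1.5329
B = 2(m(b-k) - h) = 2(0.7300*(-0.116) - 5) = -10.16936
C = h^2 + (b-k)^2 - r^2 = 25 + 0.013456 - 144 = -118.986544
disc = B^2-4AC = 103.4159 + 729.5779 = 832.9938
disc > 0

2 intersection points


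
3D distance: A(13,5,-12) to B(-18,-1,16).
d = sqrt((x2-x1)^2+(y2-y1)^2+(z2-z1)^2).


dx=-31, dy=-6, dz=28
d = sqrt(961+36+784) = sqrt(1781) = 42.2019

42.2019


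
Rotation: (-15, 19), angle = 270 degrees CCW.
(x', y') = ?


cos(270) = 0, sin(270) = -1
x' = -15*0 - 19*(-1) = 19
y' = -15*(-1) + 19*0 = 15

(19, 15)


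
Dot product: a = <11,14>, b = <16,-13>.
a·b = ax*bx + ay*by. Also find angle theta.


a·b = 11*16 + 14*(-13) = 176 - 182 = -6
|a| = sqrt(121+196) = 17.8045
|b| = sqrt(256+169) = 20.6155
cos(theta) = -6/(sqrt(317)*sqrt(425)) = -6/sqrt(134725) = -0.016347
theta = arccos(-6/sqrt(134725)) = 90.9366 degrees

a·b = -6, theta = 90.9366 deg


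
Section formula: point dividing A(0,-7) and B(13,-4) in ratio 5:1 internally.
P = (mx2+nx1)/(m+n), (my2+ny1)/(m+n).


Px = (5*13 + 1*0)/6 = 65/6 = 10.8333
Py = (5*(-4) + 1*(-7))/6 = -27/6 = -4.5000

P = (10.8333, -4.5000)


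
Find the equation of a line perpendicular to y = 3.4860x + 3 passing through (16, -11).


Perpendicular slope = -1/m1 = -1/3.4860 = -0.2869
b2 = y0 - m2*x0 = -11 + 16/3.4860 = -11 + 4.5898 = -6.4102

y = -0.2869x - 6.4102


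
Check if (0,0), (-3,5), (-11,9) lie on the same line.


0*(5-9) - 3*(9-0) - 11*(0-5)
= 0 - 27 + 55 = 28

No, not collinear (determinant = 28)


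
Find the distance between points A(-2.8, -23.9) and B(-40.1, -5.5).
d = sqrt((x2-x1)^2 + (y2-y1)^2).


dx = -40.1 + 2.8 = -37.3
dy = -5.5 + 23.9 = 18.4
d = sqrt(1391.29 + 338.56) = sqrt(1729.85) = 41.5915

41.5915


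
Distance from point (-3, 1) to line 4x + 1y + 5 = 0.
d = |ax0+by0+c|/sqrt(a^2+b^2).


|4*(-3) + 1*1 + 5| = |-6| = 6
sqrt(16 + 1) = sqrt(17) = 4.1231
d = 6/sqrt(17) = 1.4552

1.4552


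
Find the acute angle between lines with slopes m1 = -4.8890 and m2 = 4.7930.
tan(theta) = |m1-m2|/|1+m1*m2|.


m1-m2 = -9.682
1+m1*m2 = -22.432977
tan(theta) = |-9.682/(-22.432977)| = 0.431597
theta = arctan(|-9.682/(-22.432977)|) = 23.3449 degrees (acute angle)

23.3449 degrees


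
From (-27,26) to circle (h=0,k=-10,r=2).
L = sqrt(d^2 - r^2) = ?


d = sqrt((-27-0)^2 + (26+ 10)^2) = sqrt(729+1296) = 45.0000
L = sqrt(2025.0000 - 4) = sqrt(2021.0000) = 44.9555

44.9555


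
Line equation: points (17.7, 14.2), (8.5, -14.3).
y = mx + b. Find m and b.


m = (-28.5)/(-9.2) = 3.0978
b = y1 - m*x1 = 14.2 - (-28.5*17.7)/(-9.2) = 14.2 - 54.8315 = -40.6315

y = 3.0978x - 40.6315


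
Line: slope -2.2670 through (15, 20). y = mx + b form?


y - 20 = -2.2670(x - 15)
y = -2.2670x + 20 + 2.2670*15
y = -2.2670x + 54.0050

y = -2.2670x + 54.0050


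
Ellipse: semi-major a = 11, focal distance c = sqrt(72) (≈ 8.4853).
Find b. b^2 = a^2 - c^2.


b^2 = 11^2 - (sqrt(72))^2 = 121 - 72 = 49
b = sqrt(49) = 7

b = 7


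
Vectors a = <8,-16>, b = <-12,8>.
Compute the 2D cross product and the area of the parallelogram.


cross = 8*8 + 16*(-12) = 64 - 192 = -128
Parallelogram area = |-128| = 128

cross = -128, parallelogram area = 128


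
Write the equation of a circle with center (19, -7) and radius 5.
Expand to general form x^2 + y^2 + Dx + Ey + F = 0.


(x-19)^2 + (y+ 7)^2 = 5^2
D = -2h = -38, E = -2k = 14
F = h^2+k^2-r^2 = 361+49-25 = 385

x^2 + y^2 - 38x + 14y + 385 = 0


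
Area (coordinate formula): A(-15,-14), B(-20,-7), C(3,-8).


-15*(-7+ 8) = -15
-20*(-8+ 14) = -120
3*(-14+ 7) = -21
sum = -156
Area = |-156|/2 = 78.0000

78.0000 sq units


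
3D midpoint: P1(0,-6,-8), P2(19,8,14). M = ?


Mx = (0+19)/2 = 9.5000
My = (-6+8)/2 = 1.0000
Mz = (-8+14)/2 = 3.0000

M = (9.5000, 1.0000, 3.0000)


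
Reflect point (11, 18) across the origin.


Reflection rule for origin: (-x, -y)
(11, 18) -> (-11, -18)

(-11, -18)


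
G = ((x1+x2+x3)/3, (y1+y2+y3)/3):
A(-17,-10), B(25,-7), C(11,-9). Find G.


Gx = (-17+25+11)/3 = 19/3 = 6.3333
Gy = (-10- 7- 9)/3 = -26/3 = -8.6667

G = (6.3333, -8.6667)


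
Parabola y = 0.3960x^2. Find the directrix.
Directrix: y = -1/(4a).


a = 0.3960
1/(4a) = 0.6313
directrix: y = -0.6313 = -0.6313

y = -0.6313


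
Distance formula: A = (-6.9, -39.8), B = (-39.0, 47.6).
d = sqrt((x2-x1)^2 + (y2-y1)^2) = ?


dx = -39.0 + 6.9 = -32.1
dy = 47.6 + 39.8 = 87.4
d = sqrt(1030.41 + 7638.76) = sqrt(8669.17) = 93.1084

93.1084


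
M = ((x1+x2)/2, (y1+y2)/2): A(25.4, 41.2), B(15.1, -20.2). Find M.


Mx = (25.4 + 15.1)/2 = 40.5/2 = 20.2500
My = (41.2 - 20.2)/2 = 21/2 = 10.5000

(20.2500, 10.5000)


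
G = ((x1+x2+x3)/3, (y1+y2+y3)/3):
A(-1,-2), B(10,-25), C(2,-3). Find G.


Gx = (-1+10+2)/3 = 11/3 = 3.6667
Gy = (-2- 25- 3)/3 = -30/3 = -10.0000

G = (3.6667, -10.0000)


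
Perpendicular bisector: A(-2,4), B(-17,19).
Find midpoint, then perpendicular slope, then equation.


Midpoint = (-9.5, 11.5)
Slope of AB = dy/dx = 15/(-15) = -1.0000
Perp slope = -dx/dy = 15/15 = 1.0000
b = My - (perp slope)*Mx = 11.5 + (-15*(-9.5))/15 = 11.5 + 9.5000 = 21.0000

y = 1.0000x + 21.0000


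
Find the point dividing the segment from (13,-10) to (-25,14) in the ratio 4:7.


Px = (4*(-25) + 7*13)/11 = -9/11 = -0.8182
Py = (4*14 + 7*(-10))/11 = -14/11 = -1.2727

P = (-0.8182, -1.2727)


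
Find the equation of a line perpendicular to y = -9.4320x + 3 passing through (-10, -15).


Perpendicular slope = -1/m1 = -1/(-9.4320) = 0.1060
b2 = y0 - m2*x0 = -15 - 10/(-9.4320) = -15 + 1.0602 = -13.9398

y = 0.1060x - 13.9398


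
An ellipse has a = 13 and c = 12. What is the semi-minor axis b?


b^2 = 13^2 - (12)^2 = 169 - 144 = 25
b = sqrt(25) = 5

b = 5


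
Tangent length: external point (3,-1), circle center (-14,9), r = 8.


d = sqrt((3+ 14)^2 + (-1-9)^2) = sqrt(289+100) = 19.7231
L = sqrt(389.0000 - 64) = sqrt(325.0000) = 18.0278

18.0278


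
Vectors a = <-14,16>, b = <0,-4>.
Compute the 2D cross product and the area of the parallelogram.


cross = -14*(-4) - 16*0 = 56 - 0 = 56
Parallelogram area = |56| = 56

cross = 56, parallelogram area = 56


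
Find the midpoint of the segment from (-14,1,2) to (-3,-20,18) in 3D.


Mx = (-14- 3)/2 = -8.5000
My = (1- 20)/2 = -9.5000
Mz = (2+18)/2 = 10.0000

M = (-8.5000, -9.5000, 10.0000)


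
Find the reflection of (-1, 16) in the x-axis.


Reflection rule for x-axis: (x, -y)
(-1, 16) -> (-1, -16)

(-1, -16)


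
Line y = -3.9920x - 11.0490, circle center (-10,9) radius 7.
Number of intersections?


Substitute y = -3.9920x - 11.0490: (x+ 10)^2 + (-3.9920x- 11.0490-9)^2 = 49
Expand to Ax^2 + Bx + C = 0, where b-k = -20.049
A = 1+m^2 = 16.936064
B = 2(m(b-k) - h) = 2(-3.9920*(-20.049) + 10) = 180.071216
C = h^2 + (b-k)^2 - r^2 = 100 + 401.962401 - 49 = 452.962401
disc = B^2-4AC = 32425.6428 - 30685.6009 = 1740.0419
disc > 0

2 intersection points


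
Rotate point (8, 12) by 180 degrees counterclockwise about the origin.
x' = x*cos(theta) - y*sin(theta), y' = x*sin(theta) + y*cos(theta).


cos(180) = -1, sin(180) = 0
x' = 8*(-1) - 12*0 = -8
y' = 8*0 + 12*(-1) = -12

(-8, -12)


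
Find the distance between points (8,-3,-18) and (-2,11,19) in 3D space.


dx=-10, dy=14, dz=37
d = sqrt(100+196+1369) = sqrt(1665) = 40.8044

40.8044


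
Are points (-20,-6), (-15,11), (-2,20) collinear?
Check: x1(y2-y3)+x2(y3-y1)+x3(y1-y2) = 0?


-20*(11-20) - 15*(20+ 6) - 2*(-6-11)
= 180 - 390 + 34 = -176

No, not collinear (determinant = -176)


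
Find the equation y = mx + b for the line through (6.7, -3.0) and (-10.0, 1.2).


m = (4.2)/(-16.7) = -0.2515
b = y1 - m*x1 = -3.0 - (4.2*6.7)/(-16.7) = -3.0 + 1.6850 = -1.3150

y = -0.2515x - 1.3150


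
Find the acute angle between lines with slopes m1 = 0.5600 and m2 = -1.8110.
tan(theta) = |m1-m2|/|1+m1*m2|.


m1-m2 = 2.371
1+m1*m2 = -0.01416
tan(theta) = |2.371/(-0.01416)| = 167.443503
theta = arctan(|2.371/(-0.01416)|) = 89.6578 degrees (acute angle)

89.6578 degrees


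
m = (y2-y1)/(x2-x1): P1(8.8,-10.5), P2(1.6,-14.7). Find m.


dy = -14.7 + 10.5 = -4.2
dx = 1.6 - 8.8 = -7.2
m = -4.2/(-7.2) = 0.5833

m = 0.5833


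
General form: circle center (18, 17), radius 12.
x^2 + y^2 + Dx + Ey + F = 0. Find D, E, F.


(x-18)^2 + (y-17)^2 = 12^2
D = -2h = -36, E = -2k = -34
F = h^2+k^2-r^2 = 324+289-144 = 469

D = -36, E = -34, F = 469


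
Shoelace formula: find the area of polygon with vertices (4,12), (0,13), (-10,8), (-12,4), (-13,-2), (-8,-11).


sum(xi*y_{i+1}) = 4*13 + 0*8 - 10*4 - 12*(-2) - 13*(-11) - 8*12 = 83
sum(yi*x_{i+1}) = 12*0 + 13*(-10) + 8*(-12) + 4*(-13) - 2*(-8) - 11*4 = -306
Area = |83 + 306|/2 = 389/2 = 194.5000

194.5000 sq units


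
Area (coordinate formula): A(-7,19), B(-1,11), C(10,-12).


-7*(11+ 12) = -161
-1*(-12-19) = 31
10*(19-11) = 80
sum = -50
Area = |-50|/2 = 25.0000

25.0000 sq units


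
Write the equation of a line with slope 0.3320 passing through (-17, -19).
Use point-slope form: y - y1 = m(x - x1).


y + 19 = 0.3320(x + 17)
y = 0.3320x - 19 - 0.3320*(-17)
y = 0.3320x - 13.3560

y = 0.3320x - 13.3560


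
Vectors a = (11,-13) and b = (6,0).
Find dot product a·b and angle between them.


a·b = 11*6 - 13*0 = 66 + 0 = 66
|a| = sqrt(121+169) = 17.0294
|b| = sqrt(36+0) = 6.0000
cos(theta) = 66/(sqrt(290)*sqrt(36)) = 66/sqrt(10440) = 0.645942
theta = arccos(66/sqrt(10440)) = 49.7636 degrees

a·b = 66, theta = 49.7636 deg


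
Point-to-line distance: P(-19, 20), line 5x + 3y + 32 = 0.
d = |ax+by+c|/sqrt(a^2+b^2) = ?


|5*(-19) + 3*20 + 32| = |-3| = 3
sqrt(25 + 9) = sqrt(34) = 5.8310
d = 3/sqrt(34) = 0.5145

0.5145


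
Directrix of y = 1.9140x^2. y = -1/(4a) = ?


a = 1.9140
1/(4a) = 0.1306
directrix: y = -0.1306 = -0.1306

y = -0.1306


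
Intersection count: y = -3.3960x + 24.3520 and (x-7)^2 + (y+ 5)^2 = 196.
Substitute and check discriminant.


Substitute y = -3.3960x + 24.3520: (x-7)^2 + (-3.3960x+24.3520+ 5)^2 = 196
Expand to Ax^2 + Bx + C = 0, where b-k = 29.352
A = 1+m^2 = 12.532816
B = 2(m(b-k) - h) = 2(-3.3960*29.352 - 7) = -213.358784
C = h^2 + (b-k)^2 - r^2 = 49 + 861.539904 - 196 = 714.539904
disc = B^2-4AC = 45521.9707 - 35820.7886 = 9701.1821
disc > 0

2 intersection points


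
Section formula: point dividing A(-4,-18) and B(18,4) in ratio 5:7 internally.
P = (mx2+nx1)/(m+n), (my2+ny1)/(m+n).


Px = (5*18 + 7*(-4))/12 = 62/12 = 5.1667
Py = (5*4 + 7*(-18))/12 = -106/12 = -8.8333

P = (5.1667, -8.8333)


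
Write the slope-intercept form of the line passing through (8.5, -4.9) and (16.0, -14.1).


m = (-9.2)/(7.5) = -1.2267
b = y1 - m*x1 = -4.9 - (-9.2*8.5)/(7.5) = -4.9 + 10.4267 = 5.5267

y = -1.2267x + 5.5267


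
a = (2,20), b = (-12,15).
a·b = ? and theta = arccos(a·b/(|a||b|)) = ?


a·b = 2*(-12) + 20*15 = -24 + 300 = 276
|a| = sqrt(4+400) = 20.0998
|b| = sqrt(144+225) = 19.2094
cos(theta) = 276/(sqrt(404)*sqrt(369)) = 276/sqrt(149076) = 0.714834
theta = arccos(276/sqrt(149076)) = 44.3704 degrees

a·b = 276, theta = 44.3704 deg


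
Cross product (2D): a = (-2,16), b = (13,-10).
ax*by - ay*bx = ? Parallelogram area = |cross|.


cross = -2*(-10) - 16*13 = 20 - 208 = -188
Parallelogram area = |-188| = 188

cross = -188, parallelogram area = 188


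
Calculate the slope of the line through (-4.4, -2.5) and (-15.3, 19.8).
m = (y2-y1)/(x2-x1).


dy = 19.8 + 2.5 = 22.3
dx = -15.3 + 4.4 = -10.9
m = 22.3/(-10.9) = -2.0459

m = -2.0459


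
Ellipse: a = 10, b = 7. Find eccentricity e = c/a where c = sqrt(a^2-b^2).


c = sqrt(100-49) = sqrt(51) = 7.1414
e = c/a = sqrt(51)/10 = 0.7141

e = 0.7141


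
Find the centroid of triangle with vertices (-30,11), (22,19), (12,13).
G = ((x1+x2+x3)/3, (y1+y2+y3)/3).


Gx = (-30+22+12)/3 = 4/3 = 1.3333
Gy = (11+19+13)/3 = 43/3 = 14.3333

G = (1.3333, 14.3333)


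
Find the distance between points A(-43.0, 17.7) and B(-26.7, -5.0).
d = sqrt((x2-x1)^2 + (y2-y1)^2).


dx = -26.7 + 43.0 = 16.3
dy = -5.0 - 17.7 = -22.7
d = sqrt(265.69 + 515.29) = sqrt(780.98) = 27.9460

27.9460


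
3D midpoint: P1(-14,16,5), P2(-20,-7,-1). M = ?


Mx = (-14- 20)/2 = -17.0000
My = (16- 7)/2 = 4.5000
Mz = (5- 1)/2 = 2.0000

M = (-17.0000, 4.5000, 2.0000)


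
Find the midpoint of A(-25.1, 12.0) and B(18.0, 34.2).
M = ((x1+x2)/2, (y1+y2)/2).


Mx = (-25.1 + 18.0)/2 = -7.1/2 = -3.5500
My = (12.0 + 34.2)/2 = 46.2/2 = 23.1000

(-3.5500, 23.1000)


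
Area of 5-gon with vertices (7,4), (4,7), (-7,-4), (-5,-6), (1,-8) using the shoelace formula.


sum(xi*y_{i+1}) = 7*7 + 4*(-4) - 7*(-6) - 5*(-8) + 1*4 = 119
sum(yi*x_{i+1}) = 4*4 + 7*(-7) - 4*(-5) - 6*1 - 8*7 = -75
Area = |119 + 75|/2 = 194/2 = 97.0000

97.0000 sq units


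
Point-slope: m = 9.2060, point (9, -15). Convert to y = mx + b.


y + 15 = 9.2060(x - 9)
y = 9.2060x - 15 - 9.2060*9
y = 9.2060x - 97.8540

y = 9.2060x - 97.8540


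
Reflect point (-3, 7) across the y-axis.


Reflection rule for y-axis: (-x, y)
(-3, 7) -> (3, 7)

(3, 7)


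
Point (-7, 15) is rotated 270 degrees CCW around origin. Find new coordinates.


cos(270) = 0, sin(270) = -1
x' = -7*0 - 15*(-1) = 15
y' = -7*(-1) + 15*0 = 7

(15, 7)


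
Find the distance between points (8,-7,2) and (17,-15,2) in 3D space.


dx=9, dy=-8, dz=0
d = sqrt(81+64+0) = sqrt(145) = 12.0416

12.0416


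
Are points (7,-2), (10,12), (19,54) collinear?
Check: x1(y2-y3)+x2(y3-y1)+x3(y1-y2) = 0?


7*(12-54) + 10*(54+ 2) + 19*(-2-12)
= -294 + 560 - 266 = 0

Yes, collinear (determinant = 0)


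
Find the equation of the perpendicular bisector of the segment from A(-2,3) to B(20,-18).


Midpoint = (9, -7.5)
Slope of AB = dy/dx = -21/22 = -0.9545
Perp slope = -dx/dy = 22/21 = 1.0476
b = My - (perp slope)*Mx = -7.5 + (22*9)/(-21) = -7.5 - 9.4286 = -16.9286

y = 1.0476x - 16.9286


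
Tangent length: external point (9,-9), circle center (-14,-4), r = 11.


d = sqrt((9+ 14)^2 + (-9+ 4)^2) = sqrt(529+25) = 23.5372
L = sqrt(554.0000 - 121) = sqrt(433.0000) = 20.8087

20.8087


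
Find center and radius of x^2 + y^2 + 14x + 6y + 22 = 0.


h = -D/2 = -14/2 = -7
k = -E/2 = -6/2 = -3
r^2 = h^2 + k^2 - F = 49 + 9 - 22 = 36
r = 6

Center (-7, -3), radius = 6


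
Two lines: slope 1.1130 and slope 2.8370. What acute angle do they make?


m1-m2 = -1.724
1+m1*m2 = 4.157581
tan(theta) = |-1.724/4.157581| = 0.414664
theta = arctan(|-1.724/4.157581|) = 22.5220 degrees (acute angle)

22.5220 degrees


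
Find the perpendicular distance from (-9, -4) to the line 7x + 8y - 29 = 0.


|7*(-9) + 8*(-4) - 29| = |-124| = 124
sqrt(49 + 64) = sqrt(113) = 10.6301
d = 124/sqrt(113) = 11.6649

11.6649


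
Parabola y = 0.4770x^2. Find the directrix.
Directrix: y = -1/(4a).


a = 0.4770
1/(4a) = 0.5241
directrix: y = -0.5241 = -0.5241

y = -0.5241


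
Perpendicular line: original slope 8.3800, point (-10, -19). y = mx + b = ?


Perpendicular slope = -1/m1 = -1/8.3800 = -0.1193
b2 = y0 - m2*x0 = -19 - 10/8.3800 = -19 - 1.1933 = -20.1933

y = -0.1193x - 20.1933


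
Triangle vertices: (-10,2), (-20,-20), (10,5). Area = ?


-10*(-20-5) = 250
-20*(5-2) = -60
10*(2+ 20) = 220
sum = 410
Area = |410|/2 = 205.0000

205.0000 sq units


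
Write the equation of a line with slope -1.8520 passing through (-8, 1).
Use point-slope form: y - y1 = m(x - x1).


y - 1 = -1.8520(x + 8)
y = -1.8520x + 1 + 1.8520*(-8)
y = -1.8520x - 13.8160

y = -1.8520x - 13.8160


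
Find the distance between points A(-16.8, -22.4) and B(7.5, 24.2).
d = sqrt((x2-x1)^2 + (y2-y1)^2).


dx = 7.5 + 16.8 = 24.3
dy = 24.2 + 22.4 = 46.6
d = sqrt(590.49 + 2171.56) = sqrt(2762.05) = 52.5552

52.5552


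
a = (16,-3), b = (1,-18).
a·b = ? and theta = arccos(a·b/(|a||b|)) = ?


a·b = 16*1 - 3*(-18) = 16 + 54 = 70
|a| = sqrt(256+9) = 16.2788
|b| = sqrt(1+324) = 18.0278
cos(theta) = 70/(sqrt(265)*sqrt(325)) = 70/sqrt(86125) = 0.238525
theta = arccos(70/sqrt(86125)) = 76.2005 degrees

a·b = 70, theta = 76.2005 deg


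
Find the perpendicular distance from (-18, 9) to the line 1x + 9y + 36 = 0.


|1*(-18) + 9*9 + 36| = |99| = 99
sqrt(1 + 81) = sqrt(82) = 9.0554
d = 99/sqrt(82) = 10.9327

10.9327


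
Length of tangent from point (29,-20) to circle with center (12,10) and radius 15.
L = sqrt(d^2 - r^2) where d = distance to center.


d = sqrt((29-12)^2 + (-20-10)^2) = sqrt(289+900) = 34.4819
L = sqrt(1189.0000 - 225) = sqrt(964.0000) = 31.0483

31.0483


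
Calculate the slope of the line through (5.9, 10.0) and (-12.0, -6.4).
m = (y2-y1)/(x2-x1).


dy = -6.4 - 10.0 = -16.4
dx = -12.0 - 5.9 = -17.9
m = -16.4/(-17.9) = 0.9162

m = 0.9162


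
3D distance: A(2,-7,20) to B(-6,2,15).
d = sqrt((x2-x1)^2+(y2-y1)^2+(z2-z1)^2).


dx=-8, dy=9, dz=-5
d = sqrt(64+81+25) = sqrt(170) = 13.0384

13.0384


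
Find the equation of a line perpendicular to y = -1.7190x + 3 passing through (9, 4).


Perpendicular slope = -1/m1 = -1/(-1.7190) = 0.5817
b2 = y0 - m2*x0 = 4 + 9/(-1.7190) = 4 - 5.2356 = -1.2356

y = 0.5817x - 1.2356


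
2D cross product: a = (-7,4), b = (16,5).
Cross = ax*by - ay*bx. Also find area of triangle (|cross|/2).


cross = -7*5 - 4*16 = -35 - 64 = -99
Triangle area = |-99|/2 = 99/2 = 49.5000

cross = -99, triangle area = 49.5000


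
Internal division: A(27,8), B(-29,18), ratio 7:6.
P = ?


Px = (7*(-29) + 6*27)/13 = -41/13 = -3.1538
Py = (7*18 + 6*8)/13 = 174/13 = 13.3846

P = (-3.1538, 13.3846)


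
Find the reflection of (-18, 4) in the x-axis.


Reflection rule for x-axis: (x, -y)
(-18, 4) -> (-18, -4)

(-18, -4)


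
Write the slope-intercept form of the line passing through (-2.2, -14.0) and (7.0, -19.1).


m = (-5.1)/(9.2) = -0.5543
b = y1 - m*x1 = -14.0 - (-5.1*(-2.2))/(9.2) = -14.0 - 1.2196 = -15.2196

y = -0.5543x - 15.2196


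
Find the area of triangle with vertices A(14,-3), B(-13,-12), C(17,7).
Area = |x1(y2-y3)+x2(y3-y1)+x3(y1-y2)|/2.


14*(-12-7) = -266
-13*(7+ 3) = -130
17*(-3+ 12) = 153
sum = -243
Area = |-243|/2 = 121.5000

121.5000 sq units


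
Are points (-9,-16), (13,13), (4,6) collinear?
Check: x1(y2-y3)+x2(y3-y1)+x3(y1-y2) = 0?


-9*(13-6) + 13*(6+ 16) + 4*(-16-13)
= -63 + 286 - 116 = 107

No, not collinear (determinant = 107)


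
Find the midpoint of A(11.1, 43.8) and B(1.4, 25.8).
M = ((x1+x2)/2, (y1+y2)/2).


Mx = (11.1 + 1.4)/2 = 12.5/2 = 6.2500
My = (43.8 + 25.8)/2 = 69.6/2 = 34.8000

(6.2500, 34.8000)


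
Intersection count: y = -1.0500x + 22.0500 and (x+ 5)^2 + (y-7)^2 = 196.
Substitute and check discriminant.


Substitute y = -1.0500x + 22.0500: (x+ 5)^2 + (-1.0500x+22.0500-7)^2 = 196
Expand to Ax^2 + Bx + C = 0, where b-k = 15.05
A = 1+m^2 = 2.1025
B = 2(m(b-k) - h) = 2(-1.0500*15.05 + 5) = -21.605
C = h^2 + (b-k)^2 - r^2 = 25 + 226.5025 - 196 = 55.5025
disc = B^2-4AC = 466.7760 - 466.7760 = 0
disc = 0

1 intersection point (tangent)


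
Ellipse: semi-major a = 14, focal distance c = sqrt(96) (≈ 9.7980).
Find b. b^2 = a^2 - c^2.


b^2 = 14^2 - (sqrt(96))^2 = 196 - 96 = 100
b = sqrt(100) = 10

b = 10


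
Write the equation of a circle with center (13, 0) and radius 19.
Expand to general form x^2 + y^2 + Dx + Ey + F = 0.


(x-13)^2 + (y-0)^2 = 19^2
D = -2h = -26, E = -2k = 0
F = h^2+k^2-r^2 = 169+0-361 = -192

x^2 + y^2 - 26x - 192 = 0


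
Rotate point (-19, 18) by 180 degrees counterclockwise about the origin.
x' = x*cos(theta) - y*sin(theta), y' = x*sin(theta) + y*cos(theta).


cos(180) = -1, sin(180) = 0
x' = -19*(-1) - 18*0 = 19
y' = -19*0 + 18*(-1) = -18

(19, -18)


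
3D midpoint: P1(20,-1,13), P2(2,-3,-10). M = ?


Mx = (20+2)/2 = 11.0000
My = (-1- 3)/2 = -2.0000
Mz = (13- 10)/2 = 1.5000

M = (11.0000, -2.0000, 1.5000)


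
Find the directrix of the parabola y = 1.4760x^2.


a = 1.4760
1/(4a) = 0.1694
directrix: y = -0.1694 = -0.1694

y = -0.1694


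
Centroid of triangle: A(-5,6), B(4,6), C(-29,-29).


Gx = (-5+4- 29)/3 = -30/3 = -10.0000
Gy = (6+6- 29)/3 = -17/3 = -5.6667

G = (-10.0000, -5.6667)


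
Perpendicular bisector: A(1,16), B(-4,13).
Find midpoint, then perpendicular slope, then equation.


Midpoint = (-1.5, 14.5)
Slope of AB = dy/dx = -3/(-5) = 0.6000
Perp slope = -dx/dy = -5/3 = -1.6667
b = My - (perp slope)*Mx = 14.5 + (-5*(-1.5))/(-3) = 14.5 - 2.5000 = 12.0000

y = -1.6667x + 12.0000


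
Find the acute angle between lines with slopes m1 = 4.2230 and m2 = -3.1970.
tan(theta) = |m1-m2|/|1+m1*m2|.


m1-m2 = 7.42
1+m1*m2 = -12.500931
tan(theta) = |7.42/(-12.500931)| = 0.593556
theta = arctan(|7.42/(-12.500931)|) = 30.6915 degrees (acute angle)

30.6915 degrees


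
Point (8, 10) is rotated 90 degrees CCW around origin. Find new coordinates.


cos(90) = 0, sin(90) = 1
x' = 8*0 - 10*1 = -10
y' = 8*1 + 10*0 = 8

(-10, 8)


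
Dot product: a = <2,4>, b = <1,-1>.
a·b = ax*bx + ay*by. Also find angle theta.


a·b = 2*1 + 4*(-1) = 2 - 4 = -2
|a| = sqrt(4+16) = 4.4721
|b| = sqrt(1+1) = 1.4142
cos(theta) = -2/(sqrt(20)*sqrt(2)) = -2/sqrt(40) = -0.316228
theta = arccos(-2/sqrt(40)) = 108.4349 degrees

a·b = -2, theta = 108.4349 deg


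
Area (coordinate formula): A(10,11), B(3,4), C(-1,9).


10*(4-9) = -50
3*(9-11) = -6
-1*(11-4) = -7
sum = -63
Area = |-63|/2 = 31.5000

31.5000 sq units


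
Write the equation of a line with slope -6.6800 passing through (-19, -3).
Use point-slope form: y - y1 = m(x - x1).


y + 3 = -6.6800(x + 19)
y = -6.6800x - 3 + 6.6800*(-19)
y = -6.6800x - 129.9200

y = -6.6800x - 129.9200


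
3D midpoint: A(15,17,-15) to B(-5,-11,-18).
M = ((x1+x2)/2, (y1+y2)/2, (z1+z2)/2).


Mx = (15- 5)/2 = 5.0000
My = (17- 11)/2 = 3.0000
Mz = (-15- 18)/2 = -16.5000

M = (5.0000, 3.0000, -16.5000)


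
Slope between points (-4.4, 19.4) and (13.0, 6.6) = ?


dy = 6.6 - 19.4 = -12.8
dx = 13.0 + 4.4 = 17.4
m = -12.8/17.4 = -0.7356

m = -0.7356


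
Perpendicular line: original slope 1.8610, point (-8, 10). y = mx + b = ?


Perpendicular slope = -1/m1 = -1/1.8610 = -0.5373
b2 = y0 - m2*x0 = 10 - 8/1.8610 = 10 - 4.2988 = 5.7012

y = -0.5373x + 5.7012


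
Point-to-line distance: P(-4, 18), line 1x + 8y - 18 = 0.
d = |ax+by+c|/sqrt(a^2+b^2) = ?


|1*(-4) + 8*18 - 18| = |122| = 122
sqrt(1 + 64) = sqrt(65) = 8.0623
d = 122/sqrt(65) = 15.1322

15.1322


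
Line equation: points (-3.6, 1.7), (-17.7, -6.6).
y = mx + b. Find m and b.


m = (-8.3)/(-14.1) = 0.5887
b = y1 - m*x1 = 1.7 - (-8.3*(-3.6))/(-14.1) = 1.7 + 2.1191 = 3.8191

y = 0.5887x + 3.8191


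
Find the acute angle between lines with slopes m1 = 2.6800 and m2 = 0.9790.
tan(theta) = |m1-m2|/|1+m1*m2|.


m1-m2 = 1.701
1+m1*m2 = 3.62372
tan(theta) = |1.701/3.62372| = 0.469407
theta = arctan(|1.701/3.62372|) = 25.1457 degrees (acute angle)

25.1457 degrees


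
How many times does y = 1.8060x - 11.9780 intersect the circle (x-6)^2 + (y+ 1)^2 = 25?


Substitute y = 1.8060x - 11.9780: (x-6)^2 + (1.8060x- 11.9780+ 1)^2 = 25
Expand to Ax^2 + Bx + C = 0, where b-k = -10.978
A = 1+m^2 = 4.261636
B = 2(m(b-k) - h) = 2(1.8060*(-10.978) - 6) = -51.652536
C = h^2 + (b-k)^2 - r^2 = 36 + 120.516484 - 25 = 131.516484
disc = B^2-4AC = 2667.9845 - 2241.9015 = 426.0830
disc > 0

2 intersection points


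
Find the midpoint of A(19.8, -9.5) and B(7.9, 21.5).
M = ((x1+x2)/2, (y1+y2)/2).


Mx = (19.8 + 7.9)/2 = 27.7/2 = 13.8500
My = (-9.5 + 21.5)/2 = 12.0/2 = 6.0000

(13.8500, 6.0000)


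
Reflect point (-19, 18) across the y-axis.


Reflection rule for y-axis: (-x, y)
(-19, 18) -> (19, 18)

(19, 18)


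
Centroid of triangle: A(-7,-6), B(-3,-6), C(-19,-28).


Gx = (-7- 3- 19)/3 = -29/3 = -9.6667
Gy = (-6- 6- 28)/3 = -40/3 = -13.3333

G = (-9.6667, -13.3333)


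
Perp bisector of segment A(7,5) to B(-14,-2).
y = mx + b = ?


Midpoint = (-3.5, 1.5)
Slope of AB = dy/dx = -7/(-21) = 0.3333
Perp slope = -dx/dy = -21/7 = -3.0000
b = My - (perp slope)*Mx = 1.5 + (-21*(-3.5))/(-7) = 1.5 - 10.5000 = -9.0000

y = -3.0000x - 9.0000


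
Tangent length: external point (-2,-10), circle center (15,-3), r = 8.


d = sqrt((-2-15)^2 + (-10+ 3)^2) = sqrt(289+49) = 18.3848
L = sqrt(338.0000 - 64) = sqrt(274.0000) = 16.5529

16.5529


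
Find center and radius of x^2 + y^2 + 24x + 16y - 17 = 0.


h = -D/2 = -24/2 = -12
k = -E/2 = -16/2 = -8
r^2 = h^2 + k^2 - F = 144 + 64 + 17 = 225
r = 15

Center (-12, -8), radius = 15


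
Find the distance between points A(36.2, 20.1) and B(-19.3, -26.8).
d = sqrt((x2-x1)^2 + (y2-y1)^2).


dx = -19.3 - 36.2 = -55.5
dy = -26.8 - 20.1 = -46.9
d = sqrt(3080.25 + 2199.61) = sqrt(5279.86) = 72.6626

72.6626


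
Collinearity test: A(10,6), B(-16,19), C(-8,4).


10*(19-4) - 16*(4-6) - 8*(6-19)
= 150 + 32 + 104 = 286

No, not collinear (determinant = 286)


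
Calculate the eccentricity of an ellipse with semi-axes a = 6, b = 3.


c = sqrt(36-9) = sqrt(27) = 5.1962
e = c/a = sqrt(27)/6 = 0.8660

e = 0.8660


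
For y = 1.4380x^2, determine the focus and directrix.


a = 1.4380
1/(4a) = 0.1739
Focus = (0, 0.1739)
Directrix: y = -0.1739

Focus = (0, 0.1739), Directrix: y = -0.1739


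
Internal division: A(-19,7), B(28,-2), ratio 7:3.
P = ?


Px = (7*28 + 3*(-19))/10 = 139/10 = 13.9000
Py = (7*(-2) + 3*7)/10 = 7/10 = 0.7000

P = (13.9000, 0.7000)


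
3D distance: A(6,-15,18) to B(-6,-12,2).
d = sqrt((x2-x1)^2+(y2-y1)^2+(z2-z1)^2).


dx=-12, dy=3, dz=-16
d = sqrt(144+9+256) = sqrt(409) = 20.2237

20.2237


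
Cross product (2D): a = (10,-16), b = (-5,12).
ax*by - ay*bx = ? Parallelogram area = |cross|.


cross = 10*12 + 16*(-5) = 120 - 80 = 40
Parallelogram area = |40| = 40

cross = 40, parallelogram area = 40


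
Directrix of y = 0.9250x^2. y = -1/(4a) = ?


a = 0.9250
1/(4a) = 0.2703
directrix: y = -0.2703 = -0.2703

y = -0.2703


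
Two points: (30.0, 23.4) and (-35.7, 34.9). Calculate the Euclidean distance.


dx = -35.7 - 30.0 = -65.7
dy = 34.9 - 23.4 = 11.5
d = sqrt(4316.49 + 132.25) = sqrt(4448.74) = 66.6989

66.6989


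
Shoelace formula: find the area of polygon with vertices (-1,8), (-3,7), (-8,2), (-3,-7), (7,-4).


sum(xi*y_{i+1}) = -1*7 - 3*2 - 8*(-7) - 3*(-4) + 7*8 = 111
sum(yi*x_{i+1}) = 8*(-3) + 7*(-8) + 2*(-3) - 7*7 - 4*(-1) = -131
Area = |111 + 131|/2 = 242/2 = 121.0000

121.0000 sq units


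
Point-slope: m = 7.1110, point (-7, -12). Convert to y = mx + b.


y + 12 = 7.1110(x + 7)
y = 7.1110x - 12 - 7.1110*(-7)
y = 7.1110x + 37.7770

y = 7.1110x + 37.7770


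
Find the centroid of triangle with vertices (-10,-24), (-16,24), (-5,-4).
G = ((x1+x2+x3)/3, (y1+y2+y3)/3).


Gx = (-10- 16- 5)/3 = -31/3 = -10.3333
Gy = (-24+24- 4)/3 = -4/3 = -1.3333

G = (-10.3333, -1.3333)


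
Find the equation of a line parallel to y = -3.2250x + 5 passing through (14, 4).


Parallel lines have equal slopes.
m2 = -3.2250
b2 = 4 + 3.2250*14 = 49.1500

y = -3.2250x + 49.1500


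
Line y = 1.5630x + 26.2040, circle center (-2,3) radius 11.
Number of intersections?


Substitute y = 1.5630x + 26.2040: (x+ 2)^2 + (1.5630x+26.2040-3)^2 = 121
Expand to Ax^2 + Bx + C = 0, where b-k = 23.204
A = 1+m^2 = 3.442969
B = 2(m(b-k) - h) = 2(1.5630*23.204 + 2) = 76.535704
C = h^2 + (b-k)^2 - r^2 = 4 + 538.425616 - 121 = 421.425616
disc = B^2-4AC = 5857.7140 - 5803.8213 = 53.8927
disc > 0

2 intersection points


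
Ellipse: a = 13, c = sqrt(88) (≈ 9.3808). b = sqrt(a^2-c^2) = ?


b^2 = 13^2 - (sqrt(88))^2 = 169 - 88 = 81
b = sqrt(81) = 9

b = 9


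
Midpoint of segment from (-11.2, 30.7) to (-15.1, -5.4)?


Mx = (-11.2 - 15.1)/2 = -26.3/2 = -13.1500
My = (30.7 - 5.4)/2 = 25.3/2 = 12.6500

(-13.1500, 12.6500)


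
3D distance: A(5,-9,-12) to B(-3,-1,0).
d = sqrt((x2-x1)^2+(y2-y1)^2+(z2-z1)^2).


dx=-8, dy=8, dz=12
d = sqrt(64+64+144) = sqrt(272) = 16.4924

16.4924


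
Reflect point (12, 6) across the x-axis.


Reflection rule for x-axis: (x, -y)
(12, 6) -> (12, -6)

(12, -6)


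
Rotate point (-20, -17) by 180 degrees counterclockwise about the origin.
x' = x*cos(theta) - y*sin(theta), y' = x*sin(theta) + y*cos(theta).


cos(180) = -1, sin(180) = 0
x' = -20*(-1) + 17*0 = 20
y' = -20*0 - 17*(-1) = 17

(20, 17)


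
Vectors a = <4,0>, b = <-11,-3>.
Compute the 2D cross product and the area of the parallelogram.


cross = 4*(-3) - 0*(-11) = -12 - 0 = -12
Parallelogram area = |-12| = 12

cross = -12, parallelogram area = 12


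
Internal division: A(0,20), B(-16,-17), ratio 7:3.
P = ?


Px = (7*(-16) + 3*0)/10 = -112/10 = -11.2000
Py = (7*(-17) + 3*20)/10 = -59/10 = -5.9000

P = (-11.2000, -5.9000)


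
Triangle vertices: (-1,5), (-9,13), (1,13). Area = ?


-1*(13-13) = 0
-9*(13-5) = -72
1*(5-13) = -8
sum = -80
Area = |-80|/2 = 40.0000

40.0000 sq units


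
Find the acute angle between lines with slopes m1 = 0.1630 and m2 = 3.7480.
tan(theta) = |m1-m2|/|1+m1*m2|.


m1-m2 = -3.585
1+m1*m2 = 1.610924
tan(theta) = |-3.585/1.610924| = 2.225431
theta = arctan(|-3.585/1.610924|) = 65.8032 degrees (acute angle)

65.8032 degrees


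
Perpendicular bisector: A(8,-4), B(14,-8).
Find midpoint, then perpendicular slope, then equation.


Midpoint = (11, -6)
Slope of AB = dy/dx = -4/6 = -0.6667
Perp slope = -dx/dy = 6/4 = 1.5000
b = My - (perp slope)*Mx = -6 + (6*11)/(-4) = -6 - 16.5000 = -22.5000

y = 1.5000x - 22.5000


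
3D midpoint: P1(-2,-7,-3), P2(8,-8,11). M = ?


Mx = (-2+8)/2 = 3.0000
My = (-7- 8)/2 = -7.5000
Mz = (-3+11)/2 = 4.0000

M = (3.0000, -7.5000, 4.0000)


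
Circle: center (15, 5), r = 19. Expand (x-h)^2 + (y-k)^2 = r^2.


(x-15)^2 + (y-5)^2 = 19^2
D = -2h = -30, E = -2k = -10
F = h^2+k^2-r^2 = 225+25-361 = -111

x^2 + y^2 - 30x - 10y - 111 = 0


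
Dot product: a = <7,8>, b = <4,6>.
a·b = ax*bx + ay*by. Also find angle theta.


a·b = 7*4 + 8*6 = 28 + 48 = 76
|a| = sqrt(49+64) = 10.6301
|b| = sqrt(16+36) = 7.2111
cos(theta) = 76/(sqrt(113)*sqrt(52)) = 76/sqrt(5876) = 0.991454
theta = arccos(76/sqrt(5876)) = 7.4959 degrees

a·b = 76, theta = 7.4959 deg


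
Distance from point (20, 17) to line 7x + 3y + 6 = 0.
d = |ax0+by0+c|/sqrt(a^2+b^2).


|7*20 + 3*17 + 6| = |197| = 197
sqrt(49 + 9) = sqrt(58) = 7.6158
d = 197/sqrt(58) = 25.8674

25.8674


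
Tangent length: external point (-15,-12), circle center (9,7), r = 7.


d = sqrt((-15-9)^2 + (-12-7)^2) = sqrt(576+361) = 30.6105
L = sqrt(937.0000 - 49) = sqrt(888.0000) = 29.7993

29.7993


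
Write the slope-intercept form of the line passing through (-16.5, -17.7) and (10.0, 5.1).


m = (22.8)/(26.5) = 0.8604
b = y1 - m*x1 = -17.7 - (22.8*(-16.5))/(26.5) = -17.7 + 14.1962 = -3.5038

y = 0.8604x - 3.5038


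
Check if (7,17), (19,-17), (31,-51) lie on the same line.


7*(-17+ 51) + 19*(-51-17) + 31*(17+ 17)
= 238 - 1292 + 1054 = 0

Yes, collinear (determinant = 0)


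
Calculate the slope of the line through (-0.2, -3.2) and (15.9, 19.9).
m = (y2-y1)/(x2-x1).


dy = 19.9 + 3.2 = 23.1
dx = 15.9 + 0.2 = 16.1
m = 23.1/16.1 = 1.4348

m = 1.4348


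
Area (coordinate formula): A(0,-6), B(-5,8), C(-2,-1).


0*(8+ 1) = 0
-5*(-1+ 6) = -25
-2*(-6-8) = 28
sum = 3
Area = |3|/2 = 1.5000

1.5000 sq units


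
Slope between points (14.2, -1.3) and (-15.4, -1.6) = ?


dy = -1.6 + 1.3 = -0.3
dx = -15.4 - 14.2 = -29.6
m = -0.3/(-29.6) = 0.0101

m = 0.0101


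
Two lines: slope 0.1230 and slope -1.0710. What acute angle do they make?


m1-m2 = 1.194
1+m1*m2 = 0.868267
tan(theta) = |1.194/0.868267| = 1.375153
theta = arctan(|1.194/0.868267|) = 53.9757 degrees (acute angle)

53.9757 degrees


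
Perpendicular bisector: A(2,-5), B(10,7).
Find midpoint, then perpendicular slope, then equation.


Midpoint = (6, 1)
Slope of AB = dy/dx = 12/8 = 1.5000
Perp slope = -dx/dy = -8/12 = -0.6667
b = My - (perp slope)*Mx = 1 + (8*6)/12 = 1 + 4.0000 = 5.0000

y = -0.6667x + 5.0000


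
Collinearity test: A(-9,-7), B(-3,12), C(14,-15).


-9*(12+ 15) - 3*(-15+ 7) + 14*(-7-12)
= -243 + 24 - 266 = -485

No, not collinear (determinant = -485)


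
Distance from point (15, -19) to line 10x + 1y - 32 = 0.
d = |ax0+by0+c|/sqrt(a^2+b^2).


|10*15 + 1*(-19) - 32| = |99| = 99
sqrt(100 + 1) = sqrt(101) = 10.0499
d = 99/sqrt(101) = 9.8509

9.8509


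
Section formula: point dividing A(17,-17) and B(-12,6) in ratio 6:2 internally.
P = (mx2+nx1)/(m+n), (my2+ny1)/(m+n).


Px = (6*(-12) + 2*17)/8 = -38/8 = -4.7500
Py = (6*6 + 2*(-17))/8 = 2/8 = 0.2500

P = (-4.7500, 0.2500)


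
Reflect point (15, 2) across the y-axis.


Reflection rule for y-axis: (-x, y)
(15, 2) -> (-15, 2)

(-15, 2)


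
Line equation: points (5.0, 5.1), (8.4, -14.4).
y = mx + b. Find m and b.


m = (-19.5)/(3.4) = -5.7353
b = y1 - m*x1 = 5.1 - (-19.5*5.0)/(3.4) = 5.1 + 28.6765 = 33.7765

y = -5.7353x + 33.7765


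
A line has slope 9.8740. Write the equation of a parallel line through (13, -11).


Parallel lines have equal slopes.
m2 = 9.8740
b2 = -11 - 9.8740*13 = -139.3620

y = 9.8740x - 139.3620


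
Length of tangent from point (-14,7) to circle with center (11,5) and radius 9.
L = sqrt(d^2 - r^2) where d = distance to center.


d = sqrt((-14-11)^2 + (7-5)^2) = sqrt(625+4) = 25.0799
L = sqrt(629.0000 - 81) = sqrt(548.0000) = 23.4094

23.4094


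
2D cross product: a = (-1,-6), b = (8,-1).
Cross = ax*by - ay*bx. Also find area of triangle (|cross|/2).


cross = -1*(-1) + 6*8 = 1 + 48 = 49
Triangle area = |49|/2 = 49/2 = 24.5000

cross = 49, triangle area = 24.5000
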